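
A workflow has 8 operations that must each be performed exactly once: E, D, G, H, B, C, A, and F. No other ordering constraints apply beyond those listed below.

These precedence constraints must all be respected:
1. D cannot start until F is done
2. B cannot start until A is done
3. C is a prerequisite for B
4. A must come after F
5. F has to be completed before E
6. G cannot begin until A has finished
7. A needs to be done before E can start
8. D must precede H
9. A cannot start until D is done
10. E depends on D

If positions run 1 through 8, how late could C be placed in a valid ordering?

7

The only operation forced after C (directly or by a chain) is B.
With 1 mandatory successor out of 8 operations total, the latest slot for C is 8−1 = 7, and it's reachable by doing all non-successors before C.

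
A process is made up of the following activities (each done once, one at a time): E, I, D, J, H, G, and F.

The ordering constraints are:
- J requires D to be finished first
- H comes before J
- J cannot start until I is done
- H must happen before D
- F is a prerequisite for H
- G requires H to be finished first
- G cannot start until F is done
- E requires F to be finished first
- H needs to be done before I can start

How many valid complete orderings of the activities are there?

48

F is the only activity with nothing required before it, so every ordering starts there.
Enumerating by repeatedly choosing an available activity (one whose prerequisites are all placed) gives 48 distinct complete orderings.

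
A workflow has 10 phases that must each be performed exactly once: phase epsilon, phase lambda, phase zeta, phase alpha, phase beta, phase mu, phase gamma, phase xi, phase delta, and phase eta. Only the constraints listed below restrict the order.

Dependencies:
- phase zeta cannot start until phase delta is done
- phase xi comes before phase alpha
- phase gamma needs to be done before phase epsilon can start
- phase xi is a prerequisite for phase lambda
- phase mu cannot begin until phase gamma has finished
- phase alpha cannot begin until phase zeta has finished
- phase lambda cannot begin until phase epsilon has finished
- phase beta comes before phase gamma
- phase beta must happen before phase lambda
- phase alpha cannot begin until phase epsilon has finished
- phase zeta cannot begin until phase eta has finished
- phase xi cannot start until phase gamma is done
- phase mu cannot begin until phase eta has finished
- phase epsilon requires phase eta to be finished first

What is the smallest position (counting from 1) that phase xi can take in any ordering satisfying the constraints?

3

Working backwards through the constraints from phase xi, its full set of required predecessors is phase beta, phase gamma — 2 of them.
So at minimum 2 phases come before phase xi, putting phase xi no earlier than position 3. That position is achievable by scheduling exactly those predecessors first.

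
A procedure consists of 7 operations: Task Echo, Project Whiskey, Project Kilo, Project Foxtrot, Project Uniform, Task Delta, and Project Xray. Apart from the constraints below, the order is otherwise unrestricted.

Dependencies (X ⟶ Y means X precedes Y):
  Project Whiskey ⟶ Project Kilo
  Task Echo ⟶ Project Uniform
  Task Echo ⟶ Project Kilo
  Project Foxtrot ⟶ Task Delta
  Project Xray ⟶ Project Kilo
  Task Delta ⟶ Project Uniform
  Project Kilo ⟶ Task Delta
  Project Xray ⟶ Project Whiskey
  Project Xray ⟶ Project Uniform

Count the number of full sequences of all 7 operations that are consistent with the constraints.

15

3 operations have no prerequisites (Task Echo, Project Foxtrot, Project Xray), so any of them could come first.
Systematically extending each partial ordering one operation at a time and counting, there are 15 complete orderings.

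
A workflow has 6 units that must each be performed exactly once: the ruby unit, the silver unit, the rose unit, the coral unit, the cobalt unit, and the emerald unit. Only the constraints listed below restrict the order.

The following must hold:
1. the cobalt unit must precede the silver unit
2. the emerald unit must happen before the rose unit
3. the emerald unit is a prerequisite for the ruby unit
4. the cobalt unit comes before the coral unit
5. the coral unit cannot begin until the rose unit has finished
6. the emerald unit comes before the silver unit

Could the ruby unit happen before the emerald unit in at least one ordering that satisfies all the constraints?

There is a dependency chain the emerald unit → the ruby unit, so the ruby unit always comes after the emerald unit.
So no valid ordering can have the ruby unit before the emerald unit.

No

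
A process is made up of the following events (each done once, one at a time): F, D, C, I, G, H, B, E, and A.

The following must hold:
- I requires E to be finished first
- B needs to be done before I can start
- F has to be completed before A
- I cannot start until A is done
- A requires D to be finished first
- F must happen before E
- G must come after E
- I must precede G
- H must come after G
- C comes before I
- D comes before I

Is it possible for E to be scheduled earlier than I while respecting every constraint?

Every valid ordering already has E before I (the constraints require it), so in particular at least one does.

Yes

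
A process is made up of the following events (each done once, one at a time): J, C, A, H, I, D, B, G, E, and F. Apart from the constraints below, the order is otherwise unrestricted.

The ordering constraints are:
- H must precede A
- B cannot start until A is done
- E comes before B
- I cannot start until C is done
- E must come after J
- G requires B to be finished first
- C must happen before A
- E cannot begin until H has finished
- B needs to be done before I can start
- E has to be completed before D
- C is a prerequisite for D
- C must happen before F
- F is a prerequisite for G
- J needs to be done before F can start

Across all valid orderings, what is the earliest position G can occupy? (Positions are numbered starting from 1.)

8

Working backwards through the constraints from G, its full set of required predecessors is J, C, A, H, B, E, F — 7 of them.
So at minimum 7 events come before G, putting G no earlier than position 8. That position is achievable by scheduling exactly those predecessors first.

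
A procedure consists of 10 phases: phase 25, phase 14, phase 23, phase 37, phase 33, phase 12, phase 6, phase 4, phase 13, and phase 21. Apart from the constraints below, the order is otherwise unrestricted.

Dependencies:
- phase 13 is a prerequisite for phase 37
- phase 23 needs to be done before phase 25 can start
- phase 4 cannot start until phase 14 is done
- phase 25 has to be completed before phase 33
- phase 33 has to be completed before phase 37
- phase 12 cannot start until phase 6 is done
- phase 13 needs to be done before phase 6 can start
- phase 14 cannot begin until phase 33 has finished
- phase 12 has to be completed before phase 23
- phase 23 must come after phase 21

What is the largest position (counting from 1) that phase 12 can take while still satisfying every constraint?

The phases that are forced after phase 12, directly or by a chain of constraints, are phase 25, phase 14, phase 23, phase 37, phase 33, phase 4. That's 6 phases.
With 6 mandatory successors out of 10 phases total, the latest slot for phase 12 is 10−6 = 4, and it's reachable by doing all non-successors before phase 12.

4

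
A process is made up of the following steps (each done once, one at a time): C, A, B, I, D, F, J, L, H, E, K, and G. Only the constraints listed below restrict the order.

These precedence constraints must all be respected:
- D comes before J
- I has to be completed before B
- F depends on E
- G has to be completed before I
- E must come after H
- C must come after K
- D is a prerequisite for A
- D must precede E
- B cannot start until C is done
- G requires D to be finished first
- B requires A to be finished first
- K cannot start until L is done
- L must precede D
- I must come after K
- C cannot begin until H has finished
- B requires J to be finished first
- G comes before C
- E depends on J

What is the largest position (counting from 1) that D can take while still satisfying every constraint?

4

Every step that must follow D has to come after it. Tracing all chains starting from D, those steps are: C, A, B, I, F, J, E, G — 8 in total.
So at least 8 steps follow D, putting D no later than position 4. That position is achievable by scheduling everything else first.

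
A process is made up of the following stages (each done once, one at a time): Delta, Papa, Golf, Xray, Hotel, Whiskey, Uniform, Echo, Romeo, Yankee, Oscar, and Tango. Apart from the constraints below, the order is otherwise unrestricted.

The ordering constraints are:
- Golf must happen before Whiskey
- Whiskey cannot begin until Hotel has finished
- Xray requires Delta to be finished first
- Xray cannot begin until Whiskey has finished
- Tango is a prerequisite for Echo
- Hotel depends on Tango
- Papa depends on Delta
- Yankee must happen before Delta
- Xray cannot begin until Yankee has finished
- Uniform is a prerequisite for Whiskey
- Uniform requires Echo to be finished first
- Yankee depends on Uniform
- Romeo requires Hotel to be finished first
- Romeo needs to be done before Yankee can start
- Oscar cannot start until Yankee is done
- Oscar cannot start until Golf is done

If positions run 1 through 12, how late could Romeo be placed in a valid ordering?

Every stage that must follow Romeo has to come after it. Tracing all chains starting from Romeo, those stages are: Delta, Papa, Xray, Yankee, Oscar — 5 in total.
So at least 5 stages follow Romeo, putting Romeo no later than position 7. That position is achievable by scheduling everything else first.

7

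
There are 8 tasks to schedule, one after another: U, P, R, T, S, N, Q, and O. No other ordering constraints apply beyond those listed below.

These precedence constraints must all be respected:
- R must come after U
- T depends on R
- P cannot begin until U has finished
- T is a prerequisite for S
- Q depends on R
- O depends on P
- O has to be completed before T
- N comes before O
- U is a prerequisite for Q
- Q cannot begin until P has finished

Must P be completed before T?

There is a constraint chain P → O → T.
That forces P before T in every valid schedule.

Yes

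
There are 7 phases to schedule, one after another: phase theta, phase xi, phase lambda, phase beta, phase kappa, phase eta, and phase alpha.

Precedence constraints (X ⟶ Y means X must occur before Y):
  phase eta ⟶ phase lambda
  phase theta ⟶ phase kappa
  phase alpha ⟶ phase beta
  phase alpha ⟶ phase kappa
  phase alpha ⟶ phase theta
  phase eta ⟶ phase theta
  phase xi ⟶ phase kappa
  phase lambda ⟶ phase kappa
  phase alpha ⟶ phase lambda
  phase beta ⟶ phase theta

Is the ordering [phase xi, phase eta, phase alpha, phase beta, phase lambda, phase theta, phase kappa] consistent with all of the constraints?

Yes

Every stated constraint is respected: phase xi sits at position 1, ahead of phase kappa at position 7, and each of the other listed pairs likewise has the predecessor earlier in the sequence.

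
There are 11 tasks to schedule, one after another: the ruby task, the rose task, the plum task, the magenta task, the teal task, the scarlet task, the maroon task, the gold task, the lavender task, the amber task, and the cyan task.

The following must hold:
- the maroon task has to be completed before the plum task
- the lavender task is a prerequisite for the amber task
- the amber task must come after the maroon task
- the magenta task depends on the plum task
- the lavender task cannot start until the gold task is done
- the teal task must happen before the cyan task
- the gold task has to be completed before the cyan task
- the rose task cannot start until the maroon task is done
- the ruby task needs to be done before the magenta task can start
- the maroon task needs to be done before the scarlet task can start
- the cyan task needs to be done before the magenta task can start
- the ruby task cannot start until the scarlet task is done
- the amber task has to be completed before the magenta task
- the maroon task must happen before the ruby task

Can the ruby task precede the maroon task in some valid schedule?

The constraints give a chain the maroon task → the ruby task, which forces the maroon task before the ruby task.
Hence the ruby task can never be scheduled before the maroon task.

No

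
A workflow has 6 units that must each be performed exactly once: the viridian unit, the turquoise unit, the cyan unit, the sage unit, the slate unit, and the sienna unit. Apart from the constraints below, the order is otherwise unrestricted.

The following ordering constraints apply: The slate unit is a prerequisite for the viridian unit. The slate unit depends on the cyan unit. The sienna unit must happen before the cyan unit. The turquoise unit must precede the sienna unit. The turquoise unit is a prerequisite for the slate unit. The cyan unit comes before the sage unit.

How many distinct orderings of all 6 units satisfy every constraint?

Only the turquoise unit has no prerequisites, so it must go first.
Systematically extending each partial ordering one unit at a time and counting, there are 3 complete orderings.

3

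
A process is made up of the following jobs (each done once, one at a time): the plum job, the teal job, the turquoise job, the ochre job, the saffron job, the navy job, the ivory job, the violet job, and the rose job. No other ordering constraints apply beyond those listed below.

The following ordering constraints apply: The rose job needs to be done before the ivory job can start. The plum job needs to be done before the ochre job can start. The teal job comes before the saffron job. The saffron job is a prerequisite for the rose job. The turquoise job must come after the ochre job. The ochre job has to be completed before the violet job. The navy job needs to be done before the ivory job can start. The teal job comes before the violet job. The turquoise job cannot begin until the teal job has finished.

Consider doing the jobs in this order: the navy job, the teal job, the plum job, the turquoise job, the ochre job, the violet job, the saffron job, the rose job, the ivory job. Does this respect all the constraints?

No

Here the ochre job comes after the turquoise job.
That contradicts the constraint that the ochre job must precede the turquoise job.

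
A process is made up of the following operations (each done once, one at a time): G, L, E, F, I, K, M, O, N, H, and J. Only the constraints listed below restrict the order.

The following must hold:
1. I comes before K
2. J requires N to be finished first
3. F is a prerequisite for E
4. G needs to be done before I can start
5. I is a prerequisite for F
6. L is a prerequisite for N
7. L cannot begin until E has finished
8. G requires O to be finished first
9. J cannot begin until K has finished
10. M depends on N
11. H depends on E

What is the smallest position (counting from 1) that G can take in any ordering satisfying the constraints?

2

The only operation forced before G (directly or transitively) is O.
So at minimum 1 operation comes before G, putting G no earlier than position 2. That position is achievable by scheduling exactly that predecessor first.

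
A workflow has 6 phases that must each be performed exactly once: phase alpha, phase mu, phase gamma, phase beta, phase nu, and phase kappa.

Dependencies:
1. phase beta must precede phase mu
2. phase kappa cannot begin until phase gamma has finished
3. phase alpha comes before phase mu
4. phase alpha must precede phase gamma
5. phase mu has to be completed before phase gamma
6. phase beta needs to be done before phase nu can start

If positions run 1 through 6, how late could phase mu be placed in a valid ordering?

Every phase that must follow phase mu has to come after it. Tracing all chains starting from phase mu, those phases are: phase gamma, phase kappa — 2 in total.
With 2 mandatory successors out of 6 phases total, the latest slot for phase mu is 6−2 = 4, and it's reachable by doing all non-successors before phase mu.

4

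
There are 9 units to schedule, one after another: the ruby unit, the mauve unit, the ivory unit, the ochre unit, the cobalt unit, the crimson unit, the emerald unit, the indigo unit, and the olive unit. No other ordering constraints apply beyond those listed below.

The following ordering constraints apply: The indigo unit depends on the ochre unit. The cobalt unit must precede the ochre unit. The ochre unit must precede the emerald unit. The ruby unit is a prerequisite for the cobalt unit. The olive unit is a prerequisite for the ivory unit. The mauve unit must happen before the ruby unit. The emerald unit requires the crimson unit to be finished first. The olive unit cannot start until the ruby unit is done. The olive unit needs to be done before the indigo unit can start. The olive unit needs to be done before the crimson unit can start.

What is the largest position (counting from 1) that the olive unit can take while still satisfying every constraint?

Every unit that must follow the olive unit has to come after it. Tracing all chains starting from the olive unit, those units are: the ivory unit, the crimson unit, the emerald unit, the indigo unit — 4 in total.
So at least 4 units follow the olive unit, putting the olive unit no later than position 5. That position is achievable by scheduling everything else first.

5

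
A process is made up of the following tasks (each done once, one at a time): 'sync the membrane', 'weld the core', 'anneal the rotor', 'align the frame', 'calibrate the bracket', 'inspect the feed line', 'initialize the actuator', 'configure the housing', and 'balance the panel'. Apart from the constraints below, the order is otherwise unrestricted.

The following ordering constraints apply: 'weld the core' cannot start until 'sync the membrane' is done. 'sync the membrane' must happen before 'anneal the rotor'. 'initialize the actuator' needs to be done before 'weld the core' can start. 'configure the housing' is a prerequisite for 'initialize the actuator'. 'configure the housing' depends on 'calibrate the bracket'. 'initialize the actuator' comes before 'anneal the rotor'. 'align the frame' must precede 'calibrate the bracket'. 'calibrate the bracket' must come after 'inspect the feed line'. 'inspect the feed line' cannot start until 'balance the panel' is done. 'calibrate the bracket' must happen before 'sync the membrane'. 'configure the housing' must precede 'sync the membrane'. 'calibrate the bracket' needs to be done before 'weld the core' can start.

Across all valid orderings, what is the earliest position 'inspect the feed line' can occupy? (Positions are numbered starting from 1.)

2

The only task forced before 'inspect the feed line' (directly or transitively) is 'balance the panel'.
With 1 mandatory predecessor, the earliest 'inspect the feed line' can sit is position 1+1 = 2, and placing just that one first achieves it.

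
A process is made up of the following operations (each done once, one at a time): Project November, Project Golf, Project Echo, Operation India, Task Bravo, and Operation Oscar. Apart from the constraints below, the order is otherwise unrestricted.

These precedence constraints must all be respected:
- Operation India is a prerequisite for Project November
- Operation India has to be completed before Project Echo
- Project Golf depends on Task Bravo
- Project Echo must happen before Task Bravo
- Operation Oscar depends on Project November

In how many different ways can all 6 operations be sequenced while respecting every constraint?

Operation India is the only operation with nothing required before it, so every ordering starts there.
Counting all ways to extend the partial order to a total order gives 10.

10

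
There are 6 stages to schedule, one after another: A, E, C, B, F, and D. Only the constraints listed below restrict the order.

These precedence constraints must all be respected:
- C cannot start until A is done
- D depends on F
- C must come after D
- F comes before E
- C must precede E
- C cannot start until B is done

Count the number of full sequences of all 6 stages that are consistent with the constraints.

The stages with no prerequisites are A, B, F; any of them can be placed first.
Counting all ways to extend the partial order to a total order gives 12.

12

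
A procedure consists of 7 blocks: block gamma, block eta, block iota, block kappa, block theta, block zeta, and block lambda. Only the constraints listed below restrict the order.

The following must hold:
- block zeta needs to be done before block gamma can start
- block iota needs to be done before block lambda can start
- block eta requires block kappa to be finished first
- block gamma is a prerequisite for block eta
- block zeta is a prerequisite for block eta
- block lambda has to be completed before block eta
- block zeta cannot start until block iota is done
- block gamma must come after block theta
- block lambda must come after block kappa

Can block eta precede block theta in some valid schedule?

No

There is a dependency chain block theta → block gamma → block eta, so block eta always comes after block theta.
Hence block eta can never be scheduled before block theta.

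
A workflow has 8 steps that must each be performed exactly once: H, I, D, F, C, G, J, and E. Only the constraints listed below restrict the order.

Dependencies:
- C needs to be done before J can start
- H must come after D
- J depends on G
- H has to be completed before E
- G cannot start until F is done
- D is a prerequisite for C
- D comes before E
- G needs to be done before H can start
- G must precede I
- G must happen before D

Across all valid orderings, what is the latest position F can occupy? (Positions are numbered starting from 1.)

The steps that are forced after F, directly or by a chain of constraints, are H, I, D, C, G, J, E. That's 7 steps.
With 7 mandatory successors out of 8 steps total, the latest slot for F is 8−7 = 1, and it's reachable by doing all non-successors before F.

1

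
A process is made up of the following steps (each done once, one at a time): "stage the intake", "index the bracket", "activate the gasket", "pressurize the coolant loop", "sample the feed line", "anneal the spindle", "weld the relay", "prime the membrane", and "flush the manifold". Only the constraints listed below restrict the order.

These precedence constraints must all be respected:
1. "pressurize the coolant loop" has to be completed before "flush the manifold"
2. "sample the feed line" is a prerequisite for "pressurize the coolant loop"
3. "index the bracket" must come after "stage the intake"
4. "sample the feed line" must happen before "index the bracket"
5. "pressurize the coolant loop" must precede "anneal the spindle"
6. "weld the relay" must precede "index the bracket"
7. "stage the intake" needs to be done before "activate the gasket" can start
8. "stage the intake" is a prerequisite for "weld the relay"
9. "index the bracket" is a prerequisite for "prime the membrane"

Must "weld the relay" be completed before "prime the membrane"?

There is a constraint chain "weld the relay" → "index the bracket" → "prime the membrane".
That forces "weld the relay" before "prime the membrane" in every valid schedule.

Yes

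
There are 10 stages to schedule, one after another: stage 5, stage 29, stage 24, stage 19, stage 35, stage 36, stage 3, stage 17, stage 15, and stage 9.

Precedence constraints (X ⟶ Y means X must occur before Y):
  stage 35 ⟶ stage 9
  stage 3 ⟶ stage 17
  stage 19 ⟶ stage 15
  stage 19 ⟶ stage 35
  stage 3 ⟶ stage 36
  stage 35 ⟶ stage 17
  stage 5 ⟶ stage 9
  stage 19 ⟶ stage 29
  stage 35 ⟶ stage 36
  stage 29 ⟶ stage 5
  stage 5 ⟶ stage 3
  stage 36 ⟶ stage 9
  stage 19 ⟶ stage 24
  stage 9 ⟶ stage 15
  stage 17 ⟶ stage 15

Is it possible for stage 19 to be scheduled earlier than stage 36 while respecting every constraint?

The constraints force stage 19 before stage 36, so yes — every valid ordering has stage 19 earlier.

Yes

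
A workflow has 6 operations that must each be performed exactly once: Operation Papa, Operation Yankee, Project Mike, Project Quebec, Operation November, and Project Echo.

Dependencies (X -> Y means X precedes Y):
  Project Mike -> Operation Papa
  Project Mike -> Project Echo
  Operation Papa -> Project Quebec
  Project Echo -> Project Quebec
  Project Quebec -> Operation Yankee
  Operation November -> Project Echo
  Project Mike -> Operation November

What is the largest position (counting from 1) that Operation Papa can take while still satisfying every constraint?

The operations that are forced after Operation Papa, directly or by a chain of constraints, are Operation Yankee, Project Quebec. That's 2 operations.
So at least 2 operations follow Operation Papa, putting Operation Papa no later than position 4. That position is achievable by scheduling everything else first.

4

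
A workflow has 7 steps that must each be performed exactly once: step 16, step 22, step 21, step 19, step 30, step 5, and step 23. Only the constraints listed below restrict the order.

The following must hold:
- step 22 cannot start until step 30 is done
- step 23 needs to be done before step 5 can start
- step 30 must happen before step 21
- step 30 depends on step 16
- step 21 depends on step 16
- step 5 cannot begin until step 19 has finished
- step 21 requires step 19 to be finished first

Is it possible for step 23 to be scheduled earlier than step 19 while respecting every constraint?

Nothing in the constraints forces step 19 before step 23 — there is no chain from step 19 to step 23.
So a valid ordering placing step 23 earlier than step 19 exists.

Yes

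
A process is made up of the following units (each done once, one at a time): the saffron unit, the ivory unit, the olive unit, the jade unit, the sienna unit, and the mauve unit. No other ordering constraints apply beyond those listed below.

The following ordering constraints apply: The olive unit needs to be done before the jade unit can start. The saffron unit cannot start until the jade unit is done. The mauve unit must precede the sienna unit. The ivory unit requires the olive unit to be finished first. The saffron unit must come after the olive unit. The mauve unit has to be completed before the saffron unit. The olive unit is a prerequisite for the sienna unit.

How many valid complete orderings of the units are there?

2 units have no prerequisites (the olive unit, the mauve unit), so any of them could come first.
Enumerating by repeatedly choosing an available unit (one whose prerequisites are all placed) gives 37 distinct complete orderings.

37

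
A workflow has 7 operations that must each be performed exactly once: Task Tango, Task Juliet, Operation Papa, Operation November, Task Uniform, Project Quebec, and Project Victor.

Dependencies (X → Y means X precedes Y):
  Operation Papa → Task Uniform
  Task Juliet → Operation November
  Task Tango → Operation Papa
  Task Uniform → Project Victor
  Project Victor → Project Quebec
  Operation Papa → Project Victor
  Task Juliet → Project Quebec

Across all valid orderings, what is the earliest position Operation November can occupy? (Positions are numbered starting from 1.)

2

Working backwards through the constraints from Operation November, its only required predecessor is Task Juliet.
So at minimum 1 operation comes before Operation November, putting Operation November no earlier than position 2. That position is achievable by scheduling exactly that predecessor first.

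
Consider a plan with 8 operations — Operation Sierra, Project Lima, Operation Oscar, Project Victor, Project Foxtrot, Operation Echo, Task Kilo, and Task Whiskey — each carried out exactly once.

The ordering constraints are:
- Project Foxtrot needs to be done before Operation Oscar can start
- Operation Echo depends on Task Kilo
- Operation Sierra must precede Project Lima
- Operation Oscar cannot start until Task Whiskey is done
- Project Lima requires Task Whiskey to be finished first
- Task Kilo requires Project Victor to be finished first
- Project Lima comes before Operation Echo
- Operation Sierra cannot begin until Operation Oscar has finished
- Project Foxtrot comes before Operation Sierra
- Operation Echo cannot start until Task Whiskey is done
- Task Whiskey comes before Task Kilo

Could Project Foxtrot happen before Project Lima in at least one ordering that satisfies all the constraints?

Yes

Project Foxtrot is actually forced before Project Lima by the constraints, so certainly some valid ordering has Project Foxtrot first.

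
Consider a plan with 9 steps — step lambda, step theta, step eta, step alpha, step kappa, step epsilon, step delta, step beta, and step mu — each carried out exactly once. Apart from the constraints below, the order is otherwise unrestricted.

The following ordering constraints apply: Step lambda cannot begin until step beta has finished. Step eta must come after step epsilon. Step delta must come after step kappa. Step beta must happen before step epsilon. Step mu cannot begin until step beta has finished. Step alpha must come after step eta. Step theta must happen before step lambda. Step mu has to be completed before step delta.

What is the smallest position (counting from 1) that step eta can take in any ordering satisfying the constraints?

Every step that must precede step eta has to come before it. Tracing all chains that end at step eta, those steps are: step epsilon, step beta — 2 in total.
So at minimum 2 steps come before step eta, putting step eta no earlier than position 3. That position is achievable by scheduling exactly those predecessors first.

3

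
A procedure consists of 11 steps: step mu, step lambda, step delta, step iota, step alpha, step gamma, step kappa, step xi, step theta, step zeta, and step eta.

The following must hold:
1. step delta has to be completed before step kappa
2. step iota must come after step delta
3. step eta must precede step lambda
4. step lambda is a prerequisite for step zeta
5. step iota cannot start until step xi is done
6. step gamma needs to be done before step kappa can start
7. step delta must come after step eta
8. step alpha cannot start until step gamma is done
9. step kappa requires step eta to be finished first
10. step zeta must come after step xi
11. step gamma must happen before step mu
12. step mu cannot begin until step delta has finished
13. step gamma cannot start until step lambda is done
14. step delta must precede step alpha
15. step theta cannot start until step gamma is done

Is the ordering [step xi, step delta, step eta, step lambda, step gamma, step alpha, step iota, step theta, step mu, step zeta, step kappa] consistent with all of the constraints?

No

Here step eta comes after step delta.
That contradicts the constraint that step eta must precede step delta.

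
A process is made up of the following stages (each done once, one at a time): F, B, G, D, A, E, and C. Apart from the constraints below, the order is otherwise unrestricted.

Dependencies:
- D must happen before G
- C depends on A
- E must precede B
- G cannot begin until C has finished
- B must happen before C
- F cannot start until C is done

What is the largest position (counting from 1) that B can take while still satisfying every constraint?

The stages that are forced after B, directly or by a chain of constraints, are F, G, C. That's 3 stages.
With 3 mandatory successors out of 7 stages total, the latest slot for B is 7−3 = 4, and it's reachable by doing all non-successors before B.

4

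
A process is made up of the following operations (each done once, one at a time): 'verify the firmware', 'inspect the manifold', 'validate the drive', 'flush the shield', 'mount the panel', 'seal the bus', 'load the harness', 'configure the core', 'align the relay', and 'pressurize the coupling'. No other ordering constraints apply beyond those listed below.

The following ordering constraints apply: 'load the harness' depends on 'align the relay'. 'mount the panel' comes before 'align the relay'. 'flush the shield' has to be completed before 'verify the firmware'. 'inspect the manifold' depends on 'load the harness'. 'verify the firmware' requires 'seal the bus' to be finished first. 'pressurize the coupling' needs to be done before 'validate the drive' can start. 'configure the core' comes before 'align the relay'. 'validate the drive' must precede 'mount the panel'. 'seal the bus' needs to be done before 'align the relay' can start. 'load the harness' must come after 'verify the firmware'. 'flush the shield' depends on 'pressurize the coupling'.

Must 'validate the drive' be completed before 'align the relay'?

Chaining the stated constraints: 'validate the drive' → 'mount the panel' → 'align the relay'.
So 'validate the drive' must precede 'align the relay' in any valid ordering.

Yes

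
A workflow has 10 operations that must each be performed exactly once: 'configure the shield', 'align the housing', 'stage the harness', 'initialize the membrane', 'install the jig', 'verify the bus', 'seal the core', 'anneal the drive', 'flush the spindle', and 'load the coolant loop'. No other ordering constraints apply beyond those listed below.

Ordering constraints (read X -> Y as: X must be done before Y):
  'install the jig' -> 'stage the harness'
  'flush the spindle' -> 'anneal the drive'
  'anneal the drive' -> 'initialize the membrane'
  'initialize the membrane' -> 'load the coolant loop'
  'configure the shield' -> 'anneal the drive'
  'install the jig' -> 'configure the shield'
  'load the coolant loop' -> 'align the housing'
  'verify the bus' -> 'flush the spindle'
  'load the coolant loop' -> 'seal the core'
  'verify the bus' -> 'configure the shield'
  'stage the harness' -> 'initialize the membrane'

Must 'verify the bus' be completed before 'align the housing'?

Following the dependencies: 'verify the bus' → 'flush the spindle' → 'anneal the drive' → 'initialize the membrane' → 'load the coolant loop' → 'align the housing'.
That forces 'verify the bus' before 'align the housing' in every valid schedule.

Yes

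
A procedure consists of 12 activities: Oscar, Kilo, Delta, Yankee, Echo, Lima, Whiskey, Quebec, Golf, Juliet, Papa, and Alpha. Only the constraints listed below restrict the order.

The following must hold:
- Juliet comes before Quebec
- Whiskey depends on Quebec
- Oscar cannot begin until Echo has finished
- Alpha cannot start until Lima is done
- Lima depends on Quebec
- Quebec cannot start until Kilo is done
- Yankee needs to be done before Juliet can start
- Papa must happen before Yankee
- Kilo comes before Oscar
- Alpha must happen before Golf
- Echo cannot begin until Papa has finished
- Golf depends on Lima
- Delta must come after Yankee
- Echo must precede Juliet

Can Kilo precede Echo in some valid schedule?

Yes

Nothing in the constraints forces Echo before Kilo — there is no chain from Echo to Kilo.
So a valid ordering placing Kilo earlier than Echo exists.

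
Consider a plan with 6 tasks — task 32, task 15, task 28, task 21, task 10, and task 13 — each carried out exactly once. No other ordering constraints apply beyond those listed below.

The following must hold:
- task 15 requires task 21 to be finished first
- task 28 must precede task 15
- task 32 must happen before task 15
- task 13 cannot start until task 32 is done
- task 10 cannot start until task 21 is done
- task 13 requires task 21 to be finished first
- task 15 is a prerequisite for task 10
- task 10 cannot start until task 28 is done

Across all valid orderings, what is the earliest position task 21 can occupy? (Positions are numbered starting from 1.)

1

No constraint forces any other task before task 21, so it can be placed first.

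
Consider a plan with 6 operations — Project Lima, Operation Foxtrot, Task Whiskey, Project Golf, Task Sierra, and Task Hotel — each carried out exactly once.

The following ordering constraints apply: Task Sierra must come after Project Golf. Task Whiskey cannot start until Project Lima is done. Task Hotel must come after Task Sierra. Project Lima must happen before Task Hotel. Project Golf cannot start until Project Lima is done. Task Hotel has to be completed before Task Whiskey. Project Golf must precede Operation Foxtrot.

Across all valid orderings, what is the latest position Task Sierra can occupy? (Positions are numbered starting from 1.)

4

Every operation that must follow Task Sierra has to come after it. Tracing all chains starting from Task Sierra, those operations are: Task Whiskey, Task Hotel — 2 in total.
With 2 mandatory successors out of 6 operations total, the latest slot for Task Sierra is 6−2 = 4, and it's reachable by doing all non-successors before Task Sierra.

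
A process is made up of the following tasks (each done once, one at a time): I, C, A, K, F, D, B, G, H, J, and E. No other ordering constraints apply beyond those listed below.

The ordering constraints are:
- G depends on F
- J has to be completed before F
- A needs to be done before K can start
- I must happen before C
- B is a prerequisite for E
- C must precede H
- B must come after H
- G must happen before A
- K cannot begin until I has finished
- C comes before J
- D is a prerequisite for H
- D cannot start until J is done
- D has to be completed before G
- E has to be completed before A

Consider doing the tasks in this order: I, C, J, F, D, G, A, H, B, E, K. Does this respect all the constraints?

The sequence places A ahead of E.
But one of the constraints requires E before A, so this ordering violates it.

No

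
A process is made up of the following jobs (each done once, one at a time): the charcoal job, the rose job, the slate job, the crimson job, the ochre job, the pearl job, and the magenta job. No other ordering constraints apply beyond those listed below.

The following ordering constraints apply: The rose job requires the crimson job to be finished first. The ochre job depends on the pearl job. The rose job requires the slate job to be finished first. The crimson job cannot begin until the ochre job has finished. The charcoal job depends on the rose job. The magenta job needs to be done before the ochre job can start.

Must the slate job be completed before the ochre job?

No

No chain of constraints connects the slate job to the ochre job in either direction.
So the slate job can come before the ochre job or after — it is not forced.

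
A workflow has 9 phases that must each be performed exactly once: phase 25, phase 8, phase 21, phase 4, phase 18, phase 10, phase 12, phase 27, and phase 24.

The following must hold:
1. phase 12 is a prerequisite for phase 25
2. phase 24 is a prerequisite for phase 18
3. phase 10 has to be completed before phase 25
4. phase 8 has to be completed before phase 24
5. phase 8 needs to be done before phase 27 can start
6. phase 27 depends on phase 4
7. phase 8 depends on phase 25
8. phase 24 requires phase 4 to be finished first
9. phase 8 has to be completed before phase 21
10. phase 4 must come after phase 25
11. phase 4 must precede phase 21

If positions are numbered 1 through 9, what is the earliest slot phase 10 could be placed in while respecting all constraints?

Nothing is required before phase 10; it can be the very first phase.

1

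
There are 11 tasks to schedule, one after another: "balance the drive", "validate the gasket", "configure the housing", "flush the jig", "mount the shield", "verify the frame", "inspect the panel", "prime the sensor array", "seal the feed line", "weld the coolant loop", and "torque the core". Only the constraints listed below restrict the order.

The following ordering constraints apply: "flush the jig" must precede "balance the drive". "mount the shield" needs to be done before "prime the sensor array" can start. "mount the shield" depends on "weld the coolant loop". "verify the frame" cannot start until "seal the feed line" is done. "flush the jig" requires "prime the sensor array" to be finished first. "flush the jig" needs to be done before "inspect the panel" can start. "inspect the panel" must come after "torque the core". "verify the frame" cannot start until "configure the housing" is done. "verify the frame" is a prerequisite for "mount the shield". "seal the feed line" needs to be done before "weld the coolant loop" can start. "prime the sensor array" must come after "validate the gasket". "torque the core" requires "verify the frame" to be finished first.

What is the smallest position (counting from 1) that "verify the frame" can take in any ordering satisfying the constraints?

3

Every task that must precede "verify the frame" has to come before it. Tracing all chains that end at "verify the frame", those tasks are: "configure the housing", "seal the feed line" — 2 in total.
With 2 mandatory predecessors, the earliest "verify the frame" can sit is position 2+1 = 3, and placing just those 2 first achieves it.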